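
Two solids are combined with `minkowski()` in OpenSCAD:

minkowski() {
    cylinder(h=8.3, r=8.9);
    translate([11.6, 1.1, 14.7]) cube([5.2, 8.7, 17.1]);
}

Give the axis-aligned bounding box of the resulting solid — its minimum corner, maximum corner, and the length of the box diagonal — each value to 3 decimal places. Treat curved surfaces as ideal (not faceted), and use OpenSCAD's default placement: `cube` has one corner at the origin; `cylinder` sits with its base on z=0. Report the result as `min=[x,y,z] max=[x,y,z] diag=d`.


A = translate([11.6, 1.1, 14.7]) cube([5.2, 8.7, 17.1]) → bbox [11.6,1.1,14.7] .. [16.8,9.8,31.8]
B = cylinder(h=8.3, r=8.9) → bbox [-8.9,-8.9,0] .. [8.9,8.9,8.3]
lo = A.lo+B.lo = [11.6-8.9, 1.1-8.9, 14.7+0] = [2.700,-7.800,14.700]
hi = A.hi+B.hi = [16.8+8.9, 9.8+8.9, 31.8+8.3] = [25.700,18.700,40.100]
diag = √(23²+26.5²+25.4²) = √1876.41 = 43.318

min=[2.700,-7.800,14.700] max=[25.700,18.700,40.100] diag=43.318


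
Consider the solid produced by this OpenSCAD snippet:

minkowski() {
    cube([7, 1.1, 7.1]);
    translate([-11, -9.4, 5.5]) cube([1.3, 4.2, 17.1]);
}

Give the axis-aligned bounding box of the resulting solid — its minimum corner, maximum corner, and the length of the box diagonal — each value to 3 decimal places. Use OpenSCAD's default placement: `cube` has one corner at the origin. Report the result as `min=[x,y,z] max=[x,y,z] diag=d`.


A = translate([-11, -9.4, 5.5]) cube([1.3, 4.2, 17.1]) → bbox [-11,-9.4,5.5] .. [-9.7,-5.2,22.6]
B = cube([7, 1.1, 7.1]) → bbox [0,0,0] .. [7,1.1,7.1]
lo = A.lo+B.lo = [-11+0, -9.4+0, 5.5+0] = [-11.000,-9.400,5.500]
hi = A.hi+B.hi = [-9.7+7, -5.2+1.1, 22.6+7.1] = [-2.700,-4.100,29.700]
diag = √(8.3²+5.3²+24.2²) = √682.62 = 26.127

min=[-11.000,-9.400,5.500] max=[-2.700,-4.100,29.700] diag=26.127


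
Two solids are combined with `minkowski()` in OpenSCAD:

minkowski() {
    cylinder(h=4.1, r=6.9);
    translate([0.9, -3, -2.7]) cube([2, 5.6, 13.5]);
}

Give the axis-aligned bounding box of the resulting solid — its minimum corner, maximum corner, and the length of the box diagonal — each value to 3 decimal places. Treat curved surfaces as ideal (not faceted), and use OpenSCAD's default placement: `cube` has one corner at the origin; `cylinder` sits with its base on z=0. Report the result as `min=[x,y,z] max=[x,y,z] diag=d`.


min=[-6.000,-9.900,-2.700] max=[9.800,9.500,14.900] diag=30.590

A = translate([0.9, -3, -2.7]) cube([2, 5.6, 13.5]) → bbox [0.9,-3,-2.7] .. [2.9,2.6,10.8]
B = cylinder(h=4.1, r=6.9) → bbox [-6.9,-6.9,0] .. [6.9,6.9,4.1]
lo = A.lo+B.lo = [0.9-6.9, -3-6.9, -2.7+0] = [-6.000,-9.900,-2.700]
hi = A.hi+B.hi = [2.9+6.9, 2.6+6.9, 10.8+4.1] = [9.800,9.500,14.900]
diag = √(15.8²+19.4²+17.6²) = √935.76 = 30.590


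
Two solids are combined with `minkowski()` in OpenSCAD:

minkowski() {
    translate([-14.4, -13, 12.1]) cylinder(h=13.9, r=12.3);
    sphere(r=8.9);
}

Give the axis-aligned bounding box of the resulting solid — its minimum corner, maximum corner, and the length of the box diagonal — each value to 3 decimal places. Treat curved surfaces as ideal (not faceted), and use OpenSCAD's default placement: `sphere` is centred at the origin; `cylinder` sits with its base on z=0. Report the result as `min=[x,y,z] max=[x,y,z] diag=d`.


min=[-35.600,-34.200,3.200] max=[6.800,8.200,34.900] diag=67.826

A = translate([-14.4, -13, 12.1]) cylinder(h=13.9, r=12.3) → bbox [-26.7,-25.3,12.1] .. [-2.1,-0.7,26]
B = sphere(r=8.9) → bbox [-8.9,-8.9,-8.9] .. [8.9,8.9,8.9]
lo = A.lo+B.lo = [-26.7-8.9, -25.3-8.9, 12.1-8.9] = [-35.600,-34.200,3.200]
hi = A.hi+B.hi = [-2.1+8.9, -0.7+8.9, 26+8.9] = [6.800,8.200,34.900]
diag = √(42.4²+42.4²+31.7²) = √4600.41 = 67.826


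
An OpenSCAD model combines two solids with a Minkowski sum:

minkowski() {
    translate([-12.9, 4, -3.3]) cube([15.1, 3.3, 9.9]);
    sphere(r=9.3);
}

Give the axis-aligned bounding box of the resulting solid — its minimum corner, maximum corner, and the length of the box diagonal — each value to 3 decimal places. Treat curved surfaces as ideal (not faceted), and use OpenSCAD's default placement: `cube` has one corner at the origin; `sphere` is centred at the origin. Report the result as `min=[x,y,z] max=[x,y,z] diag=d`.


A = translate([-12.9, 4, -3.3]) cube([15.1, 3.3, 9.9]) → bbox [-12.9,4,-3.3] .. [2.2,7.3,6.6]
B = sphere(r=9.3) → bbox [-9.3,-9.3,-9.3] .. [9.3,9.3,9.3]
lo = A.lo+B.lo = [-12.9-9.3, 4-9.3, -3.3-9.3] = [-22.200,-5.300,-12.600]
hi = A.hi+B.hi = [2.2+9.3, 7.3+9.3, 6.6+9.3] = [11.500,16.600,15.900]
diag = √(33.7²+21.9²+28.5²) = √2427.55 = 49.270

min=[-22.200,-5.300,-12.600] max=[11.500,16.600,15.900] diag=49.270


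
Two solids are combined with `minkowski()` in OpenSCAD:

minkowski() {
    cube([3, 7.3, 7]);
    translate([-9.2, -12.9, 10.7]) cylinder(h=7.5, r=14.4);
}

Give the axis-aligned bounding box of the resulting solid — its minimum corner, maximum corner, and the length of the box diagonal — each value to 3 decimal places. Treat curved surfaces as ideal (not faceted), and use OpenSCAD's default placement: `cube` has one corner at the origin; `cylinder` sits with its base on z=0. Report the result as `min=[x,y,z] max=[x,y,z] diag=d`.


min=[-23.600,-27.300,10.700] max=[8.200,8.800,25.200] diag=50.246

A = translate([-9.2, -12.9, 10.7]) cylinder(h=7.5, r=14.4) → bbox [-23.6,-27.3,10.7] .. [5.2,1.5,18.2]
B = cube([3, 7.3, 7]) → bbox [0,0,0] .. [3,7.3,7]
lo = A.lo+B.lo = [-23.6+0, -27.3+0, 10.7+0] = [-23.600,-27.300,10.700]
hi = A.hi+B.hi = [5.2+3, 1.5+7.3, 18.2+7] = [8.200,8.800,25.200]
diag = √(31.8²+36.1²+14.5²) = √2524.7 = 50.246


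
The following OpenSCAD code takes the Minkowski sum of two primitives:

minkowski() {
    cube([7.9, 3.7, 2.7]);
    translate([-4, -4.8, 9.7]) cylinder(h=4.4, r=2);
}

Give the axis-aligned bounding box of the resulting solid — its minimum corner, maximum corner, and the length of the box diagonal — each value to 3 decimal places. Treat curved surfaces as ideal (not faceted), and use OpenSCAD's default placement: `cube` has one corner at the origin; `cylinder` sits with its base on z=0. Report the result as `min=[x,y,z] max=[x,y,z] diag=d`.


A = translate([-4, -4.8, 9.7]) cylinder(h=4.4, r=2) → bbox [-6,-6.8,9.7] .. [-2,-2.8,14.1]
B = cube([7.9, 3.7, 2.7]) → bbox [0,0,0] .. [7.9,3.7,2.7]
lo = A.lo+B.lo = [-6+0, -6.8+0, 9.7+0] = [-6.000,-6.800,9.700]
hi = A.hi+B.hi = [-2+7.9, -2.8+3.7, 14.1+2.7] = [5.900,0.900,16.800]
diag = √(11.9²+7.7²+7.1²) = √251.31 = 15.853

min=[-6.000,-6.800,9.700] max=[5.900,0.900,16.800] diag=15.853


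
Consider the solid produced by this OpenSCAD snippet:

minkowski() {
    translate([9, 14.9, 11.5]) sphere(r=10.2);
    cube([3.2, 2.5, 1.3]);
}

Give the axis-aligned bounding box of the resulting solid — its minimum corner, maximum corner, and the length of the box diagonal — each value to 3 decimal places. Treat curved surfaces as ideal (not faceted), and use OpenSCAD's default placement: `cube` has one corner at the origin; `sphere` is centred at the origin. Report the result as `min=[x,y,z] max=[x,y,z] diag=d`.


A = translate([9, 14.9, 11.5]) sphere(r=10.2) → bbox [-1.2,4.7,1.3] .. [19.2,25.1,21.7]
B = cube([3.2, 2.5, 1.3]) → bbox [0,0,0] .. [3.2,2.5,1.3]
lo = A.lo+B.lo = [-1.2+0, 4.7+0, 1.3+0] = [-1.200,4.700,1.300]
hi = A.hi+B.hi = [19.2+3.2, 25.1+2.5, 21.7+1.3] = [22.400,27.600,23.000]
diag = √(23.6²+22.9²+21.7²) = √1552.26 = 39.399

min=[-1.200,4.700,1.300] max=[22.400,27.600,23.000] diag=39.399


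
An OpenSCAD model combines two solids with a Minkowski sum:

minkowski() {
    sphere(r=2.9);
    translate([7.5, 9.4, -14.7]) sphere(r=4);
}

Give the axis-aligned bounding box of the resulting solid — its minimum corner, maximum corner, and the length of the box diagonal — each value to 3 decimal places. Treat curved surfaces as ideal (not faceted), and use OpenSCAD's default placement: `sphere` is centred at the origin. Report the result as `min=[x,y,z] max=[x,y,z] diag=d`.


min=[0.600,2.500,-21.600] max=[14.400,16.300,-7.800] diag=23.902

A = translate([7.5, 9.4, -14.7]) sphere(r=4) → bbox [3.5,5.4,-18.7] .. [11.5,13.4,-10.7]
B = sphere(r=2.9) → bbox [-2.9,-2.9,-2.9] .. [2.9,2.9,2.9]
lo = A.lo+B.lo = [3.5-2.9, 5.4-2.9, -18.7-2.9] = [0.600,2.500,-21.600]
hi = A.hi+B.hi = [11.5+2.9, 13.4+2.9, -10.7+2.9] = [14.400,16.300,-7.800]
diag = √(13.8²+13.8²+13.8²) = √571.32 = 23.902


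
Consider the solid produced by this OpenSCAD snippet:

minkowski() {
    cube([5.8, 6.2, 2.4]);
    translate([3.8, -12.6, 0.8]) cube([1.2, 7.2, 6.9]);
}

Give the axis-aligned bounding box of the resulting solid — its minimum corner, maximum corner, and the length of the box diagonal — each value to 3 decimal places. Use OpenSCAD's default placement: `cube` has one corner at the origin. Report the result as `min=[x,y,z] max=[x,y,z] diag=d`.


A = translate([3.8, -12.6, 0.8]) cube([1.2, 7.2, 6.9]) → bbox [3.8,-12.6,0.8] .. [5,-5.4,7.7]
B = cube([5.8, 6.2, 2.4]) → bbox [0,0,0] .. [5.8,6.2,2.4]
lo = A.lo+B.lo = [3.8+0, -12.6+0, 0.8+0] = [3.800,-12.600,0.800]
hi = A.hi+B.hi = [5+5.8, -5.4+6.2, 7.7+2.4] = [10.800,0.800,10.100]
diag = √(7²+13.4²+9.3²) = √315.05 = 17.750

min=[3.800,-12.600,0.800] max=[10.800,0.800,10.100] diag=17.750


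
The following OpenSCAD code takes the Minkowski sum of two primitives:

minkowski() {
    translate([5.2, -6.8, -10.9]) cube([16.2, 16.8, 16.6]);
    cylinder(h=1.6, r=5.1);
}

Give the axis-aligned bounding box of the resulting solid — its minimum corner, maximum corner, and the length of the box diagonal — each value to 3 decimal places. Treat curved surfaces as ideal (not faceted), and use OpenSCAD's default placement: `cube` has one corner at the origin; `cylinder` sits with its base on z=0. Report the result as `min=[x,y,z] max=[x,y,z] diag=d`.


A = translate([5.2, -6.8, -10.9]) cube([16.2, 16.8, 16.6]) → bbox [5.2,-6.8,-10.9] .. [21.4,10,5.7]
B = cylinder(h=1.6, r=5.1) → bbox [-5.1,-5.1,0] .. [5.1,5.1,1.6]
lo = A.lo+B.lo = [5.2-5.1, -6.8-5.1, -10.9+0] = [0.100,-11.900,-10.900]
hi = A.hi+B.hi = [21.4+5.1, 10+5.1, 5.7+1.6] = [26.500,15.100,7.300]
diag = √(26.4²+27²+18.2²) = √1757.2 = 41.919

min=[0.100,-11.900,-10.900] max=[26.500,15.100,7.300] diag=41.919


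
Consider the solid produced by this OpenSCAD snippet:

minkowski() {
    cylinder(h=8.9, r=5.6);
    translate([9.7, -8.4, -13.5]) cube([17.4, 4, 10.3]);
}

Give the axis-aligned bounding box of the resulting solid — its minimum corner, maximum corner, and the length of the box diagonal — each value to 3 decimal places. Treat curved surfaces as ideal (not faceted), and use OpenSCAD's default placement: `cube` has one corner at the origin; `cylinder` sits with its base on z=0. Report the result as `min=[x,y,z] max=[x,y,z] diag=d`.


min=[4.100,-14.000,-13.500] max=[32.700,1.200,5.700] diag=37.652

A = translate([9.7, -8.4, -13.5]) cube([17.4, 4, 10.3]) → bbox [9.7,-8.4,-13.5] .. [27.1,-4.4,-3.2]
B = cylinder(h=8.9, r=5.6) → bbox [-5.6,-5.6,0] .. [5.6,5.6,8.9]
lo = A.lo+B.lo = [9.7-5.6, -8.4-5.6, -13.5+0] = [4.100,-14.000,-13.500]
hi = A.hi+B.hi = [27.1+5.6, -4.4+5.6, -3.2+8.9] = [32.700,1.200,5.700]
diag = √(28.6²+15.2²+19.2²) = √1417.64 = 37.652


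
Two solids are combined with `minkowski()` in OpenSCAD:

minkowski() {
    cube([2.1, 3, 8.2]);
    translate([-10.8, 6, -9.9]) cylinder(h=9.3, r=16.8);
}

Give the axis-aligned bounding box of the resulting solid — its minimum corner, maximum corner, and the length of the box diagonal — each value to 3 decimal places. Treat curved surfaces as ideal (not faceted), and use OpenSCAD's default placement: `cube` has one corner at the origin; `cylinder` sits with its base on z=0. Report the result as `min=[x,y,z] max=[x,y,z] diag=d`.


A = translate([-10.8, 6, -9.9]) cylinder(h=9.3, r=16.8) → bbox [-27.6,-10.8,-9.9] .. [6,22.8,-0.6]
B = cube([2.1, 3, 8.2]) → bbox [0,0,0] .. [2.1,3,8.2]
lo = A.lo+B.lo = [-27.6+0, -10.8+0, -9.9+0] = [-27.600,-10.800,-9.900]
hi = A.hi+B.hi = [6+2.1, 22.8+3, -0.6+8.2] = [8.100,25.800,7.600]
diag = √(35.7²+36.6²+17.5²) = √2920.3 = 54.040

min=[-27.600,-10.800,-9.900] max=[8.100,25.800,7.600] diag=54.040


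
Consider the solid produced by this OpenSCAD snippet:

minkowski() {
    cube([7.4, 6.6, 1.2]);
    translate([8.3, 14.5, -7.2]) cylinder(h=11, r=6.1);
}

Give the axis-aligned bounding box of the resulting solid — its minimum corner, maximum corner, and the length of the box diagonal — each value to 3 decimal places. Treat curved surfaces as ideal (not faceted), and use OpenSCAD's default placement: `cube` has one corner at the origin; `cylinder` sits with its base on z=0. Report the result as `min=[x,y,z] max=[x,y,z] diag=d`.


A = translate([8.3, 14.5, -7.2]) cylinder(h=11, r=6.1) → bbox [2.2,8.4,-7.2] .. [14.4,20.6,3.8]
B = cube([7.4, 6.6, 1.2]) → bbox [0,0,0] .. [7.4,6.6,1.2]
lo = A.lo+B.lo = [2.2+0, 8.4+0, -7.2+0] = [2.200,8.400,-7.200]
hi = A.hi+B.hi = [14.4+7.4, 20.6+6.6, 3.8+1.2] = [21.800,27.200,5.000]
diag = √(19.6²+18.8²+12.2²) = √886.44 = 29.773

min=[2.200,8.400,-7.200] max=[21.800,27.200,5.000] diag=29.773


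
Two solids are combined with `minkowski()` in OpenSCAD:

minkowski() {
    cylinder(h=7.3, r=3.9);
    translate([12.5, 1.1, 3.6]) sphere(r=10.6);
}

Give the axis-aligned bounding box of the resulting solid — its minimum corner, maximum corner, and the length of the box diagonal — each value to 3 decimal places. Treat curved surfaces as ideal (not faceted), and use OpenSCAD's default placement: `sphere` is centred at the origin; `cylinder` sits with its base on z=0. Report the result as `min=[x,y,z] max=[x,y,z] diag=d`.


min=[-2.000,-13.400,-7.000] max=[27.000,15.600,21.500] diag=49.942

A = translate([12.5, 1.1, 3.6]) sphere(r=10.6) → bbox [1.9,-9.5,-7] .. [23.1,11.7,14.2]
B = cylinder(h=7.3, r=3.9) → bbox [-3.9,-3.9,0] .. [3.9,3.9,7.3]
lo = A.lo+B.lo = [1.9-3.9, -9.5-3.9, -7+0] = [-2.000,-13.400,-7.000]
hi = A.hi+B.hi = [23.1+3.9, 11.7+3.9, 14.2+7.3] = [27.000,15.600,21.500]
diag = √(29²+29²+28.5²) = √2494.25 = 49.942


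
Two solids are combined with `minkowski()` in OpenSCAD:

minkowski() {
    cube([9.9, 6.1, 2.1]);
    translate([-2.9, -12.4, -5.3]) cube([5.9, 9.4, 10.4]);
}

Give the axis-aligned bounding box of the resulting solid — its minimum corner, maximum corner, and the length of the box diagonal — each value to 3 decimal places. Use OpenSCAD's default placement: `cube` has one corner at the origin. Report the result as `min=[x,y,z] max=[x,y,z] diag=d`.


min=[-2.900,-12.400,-5.300] max=[12.900,3.100,7.200] diag=25.419

A = translate([-2.9, -12.4, -5.3]) cube([5.9, 9.4, 10.4]) → bbox [-2.9,-12.4,-5.3] .. [3,-3,5.1]
B = cube([9.9, 6.1, 2.1]) → bbox [0,0,0] .. [9.9,6.1,2.1]
lo = A.lo+B.lo = [-2.9+0, -12.4+0, -5.3+0] = [-2.900,-12.400,-5.300]
hi = A.hi+B.hi = [3+9.9, -3+6.1, 5.1+2.1] = [12.900,3.100,7.200]
diag = √(15.8²+15.5²+12.5²) = √646.14 = 25.419


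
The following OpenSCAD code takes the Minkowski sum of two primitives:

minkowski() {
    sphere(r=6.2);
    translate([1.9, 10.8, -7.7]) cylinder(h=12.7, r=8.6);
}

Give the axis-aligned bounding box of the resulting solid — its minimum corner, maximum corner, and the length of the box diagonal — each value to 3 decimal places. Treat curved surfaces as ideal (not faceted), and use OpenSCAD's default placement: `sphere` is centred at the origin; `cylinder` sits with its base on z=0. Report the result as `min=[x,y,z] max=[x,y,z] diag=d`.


A = translate([1.9, 10.8, -7.7]) cylinder(h=12.7, r=8.6) → bbox [-6.7,2.2,-7.7] .. [10.5,19.4,5]
B = sphere(r=6.2) → bbox [-6.2,-6.2,-6.2] .. [6.2,6.2,6.2]
lo = A.lo+B.lo = [-6.7-6.2, 2.2-6.2, -7.7-6.2] = [-12.900,-4.000,-13.900]
hi = A.hi+B.hi = [10.5+6.2, 19.4+6.2, 5+6.2] = [16.700,25.600,11.200]
diag = √(29.6²+29.6²+25.1²) = √2382.33 = 48.809

min=[-12.900,-4.000,-13.900] max=[16.700,25.600,11.200] diag=48.809


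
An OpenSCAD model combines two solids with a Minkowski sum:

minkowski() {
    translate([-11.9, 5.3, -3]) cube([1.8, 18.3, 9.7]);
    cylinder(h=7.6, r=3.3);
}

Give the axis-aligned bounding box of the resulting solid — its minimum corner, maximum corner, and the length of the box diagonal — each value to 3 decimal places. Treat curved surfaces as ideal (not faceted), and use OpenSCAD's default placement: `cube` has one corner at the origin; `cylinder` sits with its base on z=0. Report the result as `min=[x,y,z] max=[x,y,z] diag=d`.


A = translate([-11.9, 5.3, -3]) cube([1.8, 18.3, 9.7]) → bbox [-11.9,5.3,-3] .. [-10.1,23.6,6.7]
B = cylinder(h=7.6, r=3.3) → bbox [-3.3,-3.3,0] .. [3.3,3.3,7.6]
lo = A.lo+B.lo = [-11.9-3.3, 5.3-3.3, -3+0] = [-15.200,2.000,-3.000]
hi = A.hi+B.hi = [-10.1+3.3, 23.6+3.3, 6.7+7.6] = [-6.800,26.900,14.300]
diag = √(8.4²+24.9²+17.3²) = √989.86 = 31.462

min=[-15.200,2.000,-3.000] max=[-6.800,26.900,14.300] diag=31.462


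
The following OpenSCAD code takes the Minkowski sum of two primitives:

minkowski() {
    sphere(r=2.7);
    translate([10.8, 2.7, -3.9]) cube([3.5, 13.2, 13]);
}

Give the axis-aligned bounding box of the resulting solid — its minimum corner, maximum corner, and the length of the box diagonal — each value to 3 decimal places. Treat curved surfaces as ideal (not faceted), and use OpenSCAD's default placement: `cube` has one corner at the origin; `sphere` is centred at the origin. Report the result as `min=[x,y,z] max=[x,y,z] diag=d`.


A = translate([10.8, 2.7, -3.9]) cube([3.5, 13.2, 13]) → bbox [10.8,2.7,-3.9] .. [14.3,15.9,9.1]
B = sphere(r=2.7) → bbox [-2.7,-2.7,-2.7] .. [2.7,2.7,2.7]
lo = A.lo+B.lo = [10.8-2.7, 2.7-2.7, -3.9-2.7] = [8.100,0.000,-6.600]
hi = A.hi+B.hi = [14.3+2.7, 15.9+2.7, 9.1+2.7] = [17.000,18.600,11.800]
diag = √(8.9²+18.6²+18.4²) = √763.73 = 27.636

min=[8.100,0.000,-6.600] max=[17.000,18.600,11.800] diag=27.636


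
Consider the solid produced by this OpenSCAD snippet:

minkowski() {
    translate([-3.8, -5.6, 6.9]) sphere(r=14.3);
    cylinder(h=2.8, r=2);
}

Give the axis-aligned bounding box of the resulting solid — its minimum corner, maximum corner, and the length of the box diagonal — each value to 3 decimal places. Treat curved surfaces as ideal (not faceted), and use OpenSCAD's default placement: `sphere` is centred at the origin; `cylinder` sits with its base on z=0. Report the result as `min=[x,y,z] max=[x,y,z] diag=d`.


min=[-20.100,-21.900,-7.400] max=[12.500,10.700,24.000] diag=55.781

A = translate([-3.8, -5.6, 6.9]) sphere(r=14.3) → bbox [-18.1,-19.9,-7.4] .. [10.5,8.7,21.2]
B = cylinder(h=2.8, r=2) → bbox [-2,-2,0] .. [2,2,2.8]
lo = A.lo+B.lo = [-18.1-2, -19.9-2, -7.4+0] = [-20.100,-21.900,-7.400]
hi = A.hi+B.hi = [10.5+2, 8.7+2, 21.2+2.8] = [12.500,10.700,24.000]
diag = √(32.6²+32.6²+31.4²) = √3111.48 = 55.781


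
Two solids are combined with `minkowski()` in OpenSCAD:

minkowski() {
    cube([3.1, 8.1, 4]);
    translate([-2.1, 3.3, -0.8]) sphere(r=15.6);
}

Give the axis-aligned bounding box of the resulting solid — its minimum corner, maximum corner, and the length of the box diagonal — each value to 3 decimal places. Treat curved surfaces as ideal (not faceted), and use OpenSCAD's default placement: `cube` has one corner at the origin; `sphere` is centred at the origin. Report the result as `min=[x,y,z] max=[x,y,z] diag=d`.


min=[-17.700,-12.300,-16.400] max=[16.600,27.000,18.800] diag=62.929

A = translate([-2.1, 3.3, -0.8]) sphere(r=15.6) → bbox [-17.7,-12.3,-16.4] .. [13.5,18.9,14.8]
B = cube([3.1, 8.1, 4]) → bbox [0,0,0] .. [3.1,8.1,4]
lo = A.lo+B.lo = [-17.7+0, -12.3+0, -16.4+0] = [-17.700,-12.300,-16.400]
hi = A.hi+B.hi = [13.5+3.1, 18.9+8.1, 14.8+4] = [16.600,27.000,18.800]
diag = √(34.3²+39.3²+35.2²) = √3960.02 = 62.929


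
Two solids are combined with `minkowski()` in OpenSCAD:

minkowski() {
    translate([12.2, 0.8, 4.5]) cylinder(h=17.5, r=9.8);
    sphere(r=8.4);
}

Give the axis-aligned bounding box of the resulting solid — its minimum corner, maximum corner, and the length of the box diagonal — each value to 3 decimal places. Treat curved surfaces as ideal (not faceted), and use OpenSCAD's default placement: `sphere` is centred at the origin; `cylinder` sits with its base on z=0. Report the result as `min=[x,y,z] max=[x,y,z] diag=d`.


min=[-6.000,-17.400,-3.900] max=[30.400,19.000,30.400] diag=61.858

A = translate([12.2, 0.8, 4.5]) cylinder(h=17.5, r=9.8) → bbox [2.4,-9,4.5] .. [22,10.6,22]
B = sphere(r=8.4) → bbox [-8.4,-8.4,-8.4] .. [8.4,8.4,8.4]
lo = A.lo+B.lo = [2.4-8.4, -9-8.4, 4.5-8.4] = [-6.000,-17.400,-3.900]
hi = A.hi+B.hi = [22+8.4, 10.6+8.4, 22+8.4] = [30.400,19.000,30.400]
diag = √(36.4²+36.4²+34.3²) = √3826.41 = 61.858


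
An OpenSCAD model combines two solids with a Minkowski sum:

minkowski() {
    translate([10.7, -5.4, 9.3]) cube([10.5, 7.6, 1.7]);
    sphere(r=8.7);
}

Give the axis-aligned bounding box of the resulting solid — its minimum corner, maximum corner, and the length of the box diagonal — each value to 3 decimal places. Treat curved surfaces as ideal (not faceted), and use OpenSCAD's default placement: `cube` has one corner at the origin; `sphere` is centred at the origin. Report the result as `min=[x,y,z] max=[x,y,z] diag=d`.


min=[2.000,-14.100,0.600] max=[29.900,10.900,19.700] diag=42.050

A = translate([10.7, -5.4, 9.3]) cube([10.5, 7.6, 1.7]) → bbox [10.7,-5.4,9.3] .. [21.2,2.2,11]
B = sphere(r=8.7) → bbox [-8.7,-8.7,-8.7] .. [8.7,8.7,8.7]
lo = A.lo+B.lo = [10.7-8.7, -5.4-8.7, 9.3-8.7] = [2.000,-14.100,0.600]
hi = A.hi+B.hi = [21.2+8.7, 2.2+8.7, 11+8.7] = [29.900,10.900,19.700]
diag = √(27.9²+25²+19.1²) = √1768.22 = 42.050


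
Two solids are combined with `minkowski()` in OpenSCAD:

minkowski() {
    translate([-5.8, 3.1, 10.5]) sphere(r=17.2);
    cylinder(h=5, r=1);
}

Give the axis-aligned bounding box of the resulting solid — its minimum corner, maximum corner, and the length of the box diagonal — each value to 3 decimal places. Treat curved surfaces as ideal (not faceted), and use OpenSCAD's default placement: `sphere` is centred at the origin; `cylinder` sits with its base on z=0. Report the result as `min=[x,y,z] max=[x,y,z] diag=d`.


A = translate([-5.8, 3.1, 10.5]) sphere(r=17.2) → bbox [-23,-14.1,-6.7] .. [11.4,20.3,27.7]
B = cylinder(h=5, r=1) → bbox [-1,-1,0] .. [1,1,5]
lo = A.lo+B.lo = [-23-1, -14.1-1, -6.7+0] = [-24.000,-15.100,-6.700]
hi = A.hi+B.hi = [11.4+1, 20.3+1, 27.7+5] = [12.400,21.300,32.700]
diag = √(36.4²+36.4²+39.4²) = √4202.28 = 64.825

min=[-24.000,-15.100,-6.700] max=[12.400,21.300,32.700] diag=64.825


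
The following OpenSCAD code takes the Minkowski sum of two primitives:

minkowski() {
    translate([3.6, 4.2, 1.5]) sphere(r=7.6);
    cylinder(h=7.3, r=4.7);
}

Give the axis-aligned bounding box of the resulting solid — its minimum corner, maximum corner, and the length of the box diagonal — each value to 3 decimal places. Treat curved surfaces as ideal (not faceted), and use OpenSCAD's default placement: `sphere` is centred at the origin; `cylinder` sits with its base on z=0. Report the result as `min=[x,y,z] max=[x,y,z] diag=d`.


min=[-8.700,-8.100,-6.100] max=[15.900,16.500,16.400] diag=41.432

A = translate([3.6, 4.2, 1.5]) sphere(r=7.6) → bbox [-4,-3.4,-6.1] .. [11.2,11.8,9.1]
B = cylinder(h=7.3, r=4.7) → bbox [-4.7,-4.7,0] .. [4.7,4.7,7.3]
lo = A.lo+B.lo = [-4-4.7, -3.4-4.7, -6.1+0] = [-8.700,-8.100,-6.100]
hi = A.hi+B.hi = [11.2+4.7, 11.8+4.7, 9.1+7.3] = [15.900,16.500,16.400]
diag = √(24.6²+24.6²+22.5²) = √1716.57 = 41.432


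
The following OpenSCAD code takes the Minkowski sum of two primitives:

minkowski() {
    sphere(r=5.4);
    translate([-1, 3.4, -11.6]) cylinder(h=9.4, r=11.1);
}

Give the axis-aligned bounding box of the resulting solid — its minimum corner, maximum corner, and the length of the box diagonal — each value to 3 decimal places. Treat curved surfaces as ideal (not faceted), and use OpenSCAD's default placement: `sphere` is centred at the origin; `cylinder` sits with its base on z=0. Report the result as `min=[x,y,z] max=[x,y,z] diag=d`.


min=[-17.500,-13.100,-17.000] max=[15.500,19.900,3.200] diag=50.853

A = translate([-1, 3.4, -11.6]) cylinder(h=9.4, r=11.1) → bbox [-12.1,-7.7,-11.6] .. [10.1,14.5,-2.2]
B = sphere(r=5.4) → bbox [-5.4,-5.4,-5.4] .. [5.4,5.4,5.4]
lo = A.lo+B.lo = [-12.1-5.4, -7.7-5.4, -11.6-5.4] = [-17.500,-13.100,-17.000]
hi = A.hi+B.hi = [10.1+5.4, 14.5+5.4, -2.2+5.4] = [15.500,19.900,3.200]
diag = √(33²+33²+20.2²) = √2586.04 = 50.853


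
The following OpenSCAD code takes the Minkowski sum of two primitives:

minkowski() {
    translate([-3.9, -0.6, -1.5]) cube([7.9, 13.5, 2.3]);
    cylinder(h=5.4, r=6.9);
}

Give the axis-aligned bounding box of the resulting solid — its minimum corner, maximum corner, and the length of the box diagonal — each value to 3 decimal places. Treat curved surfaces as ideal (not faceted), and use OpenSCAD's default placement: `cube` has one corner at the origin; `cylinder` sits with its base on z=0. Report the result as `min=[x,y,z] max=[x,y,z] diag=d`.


A = translate([-3.9, -0.6, -1.5]) cube([7.9, 13.5, 2.3]) → bbox [-3.9,-0.6,-1.5] .. [4,12.9,0.8]
B = cylinder(h=5.4, r=6.9) → bbox [-6.9,-6.9,0] .. [6.9,6.9,5.4]
lo = A.lo+B.lo = [-3.9-6.9, -0.6-6.9, -1.5+0] = [-10.800,-7.500,-1.500]
hi = A.hi+B.hi = [4+6.9, 12.9+6.9, 0.8+5.4] = [10.900,19.800,6.200]
diag = √(21.7²+27.3²+7.7²) = √1275.47 = 35.714

min=[-10.800,-7.500,-1.500] max=[10.900,19.800,6.200] diag=35.714


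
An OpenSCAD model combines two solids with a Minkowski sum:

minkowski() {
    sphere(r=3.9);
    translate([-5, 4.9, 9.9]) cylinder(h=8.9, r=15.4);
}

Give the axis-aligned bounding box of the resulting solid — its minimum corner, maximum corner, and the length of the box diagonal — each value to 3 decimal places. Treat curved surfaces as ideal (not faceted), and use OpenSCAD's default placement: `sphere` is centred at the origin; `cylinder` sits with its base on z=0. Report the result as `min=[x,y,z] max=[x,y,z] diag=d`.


min=[-24.300,-14.400,6.000] max=[14.300,24.200,22.700] diag=57.086

A = translate([-5, 4.9, 9.9]) cylinder(h=8.9, r=15.4) → bbox [-20.4,-10.5,9.9] .. [10.4,20.3,18.8]
B = sphere(r=3.9) → bbox [-3.9,-3.9,-3.9] .. [3.9,3.9,3.9]
lo = A.lo+B.lo = [-20.4-3.9, -10.5-3.9, 9.9-3.9] = [-24.300,-14.400,6.000]
hi = A.hi+B.hi = [10.4+3.9, 20.3+3.9, 18.8+3.9] = [14.300,24.200,22.700]
diag = √(38.6²+38.6²+16.7²) = √3258.81 = 57.086


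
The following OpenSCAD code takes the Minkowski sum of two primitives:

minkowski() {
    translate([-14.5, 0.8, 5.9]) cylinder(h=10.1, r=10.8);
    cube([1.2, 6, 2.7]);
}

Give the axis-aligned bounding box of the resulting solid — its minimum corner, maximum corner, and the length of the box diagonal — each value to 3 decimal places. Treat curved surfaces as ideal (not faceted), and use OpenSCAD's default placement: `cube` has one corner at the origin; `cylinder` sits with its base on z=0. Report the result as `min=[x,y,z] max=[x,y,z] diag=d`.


min=[-25.300,-10.000,5.900] max=[-2.500,17.600,18.700] diag=38.019

A = translate([-14.5, 0.8, 5.9]) cylinder(h=10.1, r=10.8) → bbox [-25.3,-10,5.9] .. [-3.7,11.6,16]
B = cube([1.2, 6, 2.7]) → bbox [0,0,0] .. [1.2,6,2.7]
lo = A.lo+B.lo = [-25.3+0, -10+0, 5.9+0] = [-25.300,-10.000,5.900]
hi = A.hi+B.hi = [-3.7+1.2, 11.6+6, 16+2.7] = [-2.500,17.600,18.700]
diag = √(22.8²+27.6²+12.8²) = √1445.44 = 38.019


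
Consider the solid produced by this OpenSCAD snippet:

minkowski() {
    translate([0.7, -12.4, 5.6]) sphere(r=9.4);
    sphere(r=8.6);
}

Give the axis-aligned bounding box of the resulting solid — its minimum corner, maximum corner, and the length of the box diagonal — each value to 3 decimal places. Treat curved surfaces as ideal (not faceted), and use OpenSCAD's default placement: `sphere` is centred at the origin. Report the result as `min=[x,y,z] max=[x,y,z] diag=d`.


A = translate([0.7, -12.4, 5.6]) sphere(r=9.4) → bbox [-8.7,-21.8,-3.8] .. [10.1,-3,15]
B = sphere(r=8.6) → bbox [-8.6,-8.6,-8.6] .. [8.6,8.6,8.6]
lo = A.lo+B.lo = [-8.7-8.6, -21.8-8.6, -3.8-8.6] = [-17.300,-30.400,-12.400]
hi = A.hi+B.hi = [10.1+8.6, -3+8.6, 15+8.6] = [18.700,5.600,23.600]
diag = √(36²+36²+36²) = √3888 = 62.354

min=[-17.300,-30.400,-12.400] max=[18.700,5.600,23.600] diag=62.354


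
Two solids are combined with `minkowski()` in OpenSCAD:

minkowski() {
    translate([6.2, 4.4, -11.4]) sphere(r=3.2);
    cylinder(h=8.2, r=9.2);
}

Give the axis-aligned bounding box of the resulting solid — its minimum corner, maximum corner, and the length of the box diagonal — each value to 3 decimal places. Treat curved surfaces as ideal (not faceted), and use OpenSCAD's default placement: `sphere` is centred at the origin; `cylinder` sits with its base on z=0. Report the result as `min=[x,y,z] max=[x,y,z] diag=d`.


min=[-6.200,-8.000,-14.600] max=[18.600,16.800,0.000] diag=37.990

A = translate([6.2, 4.4, -11.4]) sphere(r=3.2) → bbox [3,1.2,-14.6] .. [9.4,7.6,-8.2]
B = cylinder(h=8.2, r=9.2) → bbox [-9.2,-9.2,0] .. [9.2,9.2,8.2]
lo = A.lo+B.lo = [3-9.2, 1.2-9.2, -14.6+0] = [-6.200,-8.000,-14.600]
hi = A.hi+B.hi = [9.4+9.2, 7.6+9.2, -8.2+8.2] = [18.600,16.800,0.000]
diag = √(24.8²+24.8²+14.6²) = √1443.24 = 37.990


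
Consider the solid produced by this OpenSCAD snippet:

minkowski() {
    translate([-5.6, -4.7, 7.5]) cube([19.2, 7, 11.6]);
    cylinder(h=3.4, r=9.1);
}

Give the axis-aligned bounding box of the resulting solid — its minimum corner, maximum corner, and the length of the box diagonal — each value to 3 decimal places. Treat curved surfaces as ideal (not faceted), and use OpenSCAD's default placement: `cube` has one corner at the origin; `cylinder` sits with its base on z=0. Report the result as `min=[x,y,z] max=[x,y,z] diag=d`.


min=[-14.700,-13.800,7.500] max=[22.700,11.400,22.500] diag=47.527

A = translate([-5.6, -4.7, 7.5]) cube([19.2, 7, 11.6]) → bbox [-5.6,-4.7,7.5] .. [13.6,2.3,19.1]
B = cylinder(h=3.4, r=9.1) → bbox [-9.1,-9.1,0] .. [9.1,9.1,3.4]
lo = A.lo+B.lo = [-5.6-9.1, -4.7-9.1, 7.5+0] = [-14.700,-13.800,7.500]
hi = A.hi+B.hi = [13.6+9.1, 2.3+9.1, 19.1+3.4] = [22.700,11.400,22.500]
diag = √(37.4²+25.2²+15²) = √2258.8 = 47.527


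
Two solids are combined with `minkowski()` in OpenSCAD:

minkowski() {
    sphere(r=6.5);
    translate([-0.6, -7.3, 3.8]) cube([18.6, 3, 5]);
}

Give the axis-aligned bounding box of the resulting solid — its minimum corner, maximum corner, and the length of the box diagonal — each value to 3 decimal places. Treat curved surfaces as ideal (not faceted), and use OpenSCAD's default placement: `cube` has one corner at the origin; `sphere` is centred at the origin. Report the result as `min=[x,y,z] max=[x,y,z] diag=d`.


min=[-7.100,-13.800,-2.700] max=[24.500,2.200,15.300] diag=39.731

A = translate([-0.6, -7.3, 3.8]) cube([18.6, 3, 5]) → bbox [-0.6,-7.3,3.8] .. [18,-4.3,8.8]
B = sphere(r=6.5) → bbox [-6.5,-6.5,-6.5] .. [6.5,6.5,6.5]
lo = A.lo+B.lo = [-0.6-6.5, -7.3-6.5, 3.8-6.5] = [-7.100,-13.800,-2.700]
hi = A.hi+B.hi = [18+6.5, -4.3+6.5, 8.8+6.5] = [24.500,2.200,15.300]
diag = √(31.6²+16²+18²) = √1578.56 = 39.731


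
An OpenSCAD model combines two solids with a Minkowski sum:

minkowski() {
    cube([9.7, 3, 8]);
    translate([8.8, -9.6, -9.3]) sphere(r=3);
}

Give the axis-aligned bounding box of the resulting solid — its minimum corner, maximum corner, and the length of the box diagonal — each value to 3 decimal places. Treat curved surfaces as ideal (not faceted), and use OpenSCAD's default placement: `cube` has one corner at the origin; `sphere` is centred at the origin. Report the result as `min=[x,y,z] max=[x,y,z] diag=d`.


min=[5.800,-12.600,-12.300] max=[21.500,-3.600,1.700] diag=22.880

A = translate([8.8, -9.6, -9.3]) sphere(r=3) → bbox [5.8,-12.6,-12.3] .. [11.8,-6.6,-6.3]
B = cube([9.7, 3, 8]) → bbox [0,0,0] .. [9.7,3,8]
lo = A.lo+B.lo = [5.8+0, -12.6+0, -12.3+0] = [5.800,-12.600,-12.300]
hi = A.hi+B.hi = [11.8+9.7, -6.6+3, -6.3+8] = [21.500,-3.600,1.700]
diag = √(15.7²+9²+14²) = √523.49 = 22.880


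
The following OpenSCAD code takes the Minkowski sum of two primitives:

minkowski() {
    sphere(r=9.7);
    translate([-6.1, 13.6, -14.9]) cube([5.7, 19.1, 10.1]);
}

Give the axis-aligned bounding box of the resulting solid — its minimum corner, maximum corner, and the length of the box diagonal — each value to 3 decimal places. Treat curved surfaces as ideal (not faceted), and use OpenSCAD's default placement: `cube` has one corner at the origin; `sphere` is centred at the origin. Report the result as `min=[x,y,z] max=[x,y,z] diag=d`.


min=[-15.800,3.900,-24.600] max=[9.300,42.400,4.900] diag=54.612

A = translate([-6.1, 13.6, -14.9]) cube([5.7, 19.1, 10.1]) → bbox [-6.1,13.6,-14.9] .. [-0.4,32.7,-4.8]
B = sphere(r=9.7) → bbox [-9.7,-9.7,-9.7] .. [9.7,9.7,9.7]
lo = A.lo+B.lo = [-6.1-9.7, 13.6-9.7, -14.9-9.7] = [-15.800,3.900,-24.600]
hi = A.hi+B.hi = [-0.4+9.7, 32.7+9.7, -4.8+9.7] = [9.300,42.400,4.900]
diag = √(25.1²+38.5²+29.5²) = √2982.51 = 54.612


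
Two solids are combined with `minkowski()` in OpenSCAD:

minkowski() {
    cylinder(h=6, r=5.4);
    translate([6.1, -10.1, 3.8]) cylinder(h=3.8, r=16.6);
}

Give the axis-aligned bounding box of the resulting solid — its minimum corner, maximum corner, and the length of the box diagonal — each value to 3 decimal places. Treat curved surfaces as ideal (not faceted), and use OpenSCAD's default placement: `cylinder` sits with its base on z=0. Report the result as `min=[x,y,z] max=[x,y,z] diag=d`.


min=[-15.900,-32.100,3.800] max=[28.100,11.900,13.600] diag=62.992

A = translate([6.1, -10.1, 3.8]) cylinder(h=3.8, r=16.6) → bbox [-10.5,-26.7,3.8] .. [22.7,6.5,7.6]
B = cylinder(h=6, r=5.4) → bbox [-5.4,-5.4,0] .. [5.4,5.4,6]
lo = A.lo+B.lo = [-10.5-5.4, -26.7-5.4, 3.8+0] = [-15.900,-32.100,3.800]
hi = A.hi+B.hi = [22.7+5.4, 6.5+5.4, 7.6+6] = [28.100,11.900,13.600]
diag = √(44²+44²+9.8²) = √3968.04 = 62.992


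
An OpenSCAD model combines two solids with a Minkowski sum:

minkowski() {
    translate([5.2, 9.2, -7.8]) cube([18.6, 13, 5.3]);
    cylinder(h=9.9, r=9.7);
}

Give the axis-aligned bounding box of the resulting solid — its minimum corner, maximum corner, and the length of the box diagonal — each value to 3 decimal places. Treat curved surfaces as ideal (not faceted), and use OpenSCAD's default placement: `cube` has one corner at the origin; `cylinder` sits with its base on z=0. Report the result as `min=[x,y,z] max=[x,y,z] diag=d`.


A = translate([5.2, 9.2, -7.8]) cube([18.6, 13, 5.3]) → bbox [5.2,9.2,-7.8] .. [23.8,22.2,-2.5]
B = cylinder(h=9.9, r=9.7) → bbox [-9.7,-9.7,0] .. [9.7,9.7,9.9]
lo = A.lo+B.lo = [5.2-9.7, 9.2-9.7, -7.8+0] = [-4.500,-0.500,-7.800]
hi = A.hi+B.hi = [23.8+9.7, 22.2+9.7, -2.5+9.9] = [33.500,31.900,7.400]
diag = √(38²+32.4²+15.2²) = √2724.8 = 52.200

min=[-4.500,-0.500,-7.800] max=[33.500,31.900,7.400] diag=52.200


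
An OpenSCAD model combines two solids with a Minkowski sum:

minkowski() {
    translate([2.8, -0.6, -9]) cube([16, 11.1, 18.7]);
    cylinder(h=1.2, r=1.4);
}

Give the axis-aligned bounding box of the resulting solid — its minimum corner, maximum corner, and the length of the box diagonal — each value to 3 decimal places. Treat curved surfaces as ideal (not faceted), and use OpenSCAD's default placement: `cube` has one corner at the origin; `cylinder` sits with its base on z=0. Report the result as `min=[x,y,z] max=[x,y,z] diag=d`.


min=[1.400,-2.000,-9.000] max=[20.200,11.900,10.900] diag=30.703

A = translate([2.8, -0.6, -9]) cube([16, 11.1, 18.7]) → bbox [2.8,-0.6,-9] .. [18.8,10.5,9.7]
B = cylinder(h=1.2, r=1.4) → bbox [-1.4,-1.4,0] .. [1.4,1.4,1.2]
lo = A.lo+B.lo = [2.8-1.4, -0.6-1.4, -9+0] = [1.400,-2.000,-9.000]
hi = A.hi+B.hi = [18.8+1.4, 10.5+1.4, 9.7+1.2] = [20.200,11.900,10.900]
diag = √(18.8²+13.9²+19.9²) = √942.66 = 30.703


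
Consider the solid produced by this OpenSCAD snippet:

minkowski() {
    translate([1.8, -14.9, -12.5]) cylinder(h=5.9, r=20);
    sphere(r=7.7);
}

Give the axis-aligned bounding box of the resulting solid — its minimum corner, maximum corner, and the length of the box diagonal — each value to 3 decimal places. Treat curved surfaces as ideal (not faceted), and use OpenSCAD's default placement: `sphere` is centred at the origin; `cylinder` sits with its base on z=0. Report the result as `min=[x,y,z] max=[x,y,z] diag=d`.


min=[-25.900,-42.600,-20.200] max=[29.500,12.800,1.100] diag=81.191

A = translate([1.8, -14.9, -12.5]) cylinder(h=5.9, r=20) → bbox [-18.2,-34.9,-12.5] .. [21.8,5.1,-6.6]
B = sphere(r=7.7) → bbox [-7.7,-7.7,-7.7] .. [7.7,7.7,7.7]
lo = A.lo+B.lo = [-18.2-7.7, -34.9-7.7, -12.5-7.7] = [-25.900,-42.600,-20.200]
hi = A.hi+B.hi = [21.8+7.7, 5.1+7.7, -6.6+7.7] = [29.500,12.800,1.100]
diag = √(55.4²+55.4²+21.3²) = √6592.01 = 81.191


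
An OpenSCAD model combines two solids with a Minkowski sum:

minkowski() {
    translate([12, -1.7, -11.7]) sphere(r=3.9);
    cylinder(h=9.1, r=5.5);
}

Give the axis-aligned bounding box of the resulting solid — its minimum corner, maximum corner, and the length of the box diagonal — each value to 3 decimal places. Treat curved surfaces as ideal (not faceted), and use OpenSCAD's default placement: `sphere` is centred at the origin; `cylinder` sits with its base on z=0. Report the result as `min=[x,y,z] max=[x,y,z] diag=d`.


A = translate([12, -1.7, -11.7]) sphere(r=3.9) → bbox [8.1,-5.6,-15.6] .. [15.9,2.2,-7.8]
B = cylinder(h=9.1, r=5.5) → bbox [-5.5,-5.5,0] .. [5.5,5.5,9.1]
lo = A.lo+B.lo = [8.1-5.5, -5.6-5.5, -15.6+0] = [2.600,-11.100,-15.600]
hi = A.hi+B.hi = [15.9+5.5, 2.2+5.5, -7.8+9.1] = [21.400,7.700,1.300]
diag = √(18.8²+18.8²+16.9²) = √992.49 = 31.504

min=[2.600,-11.100,-15.600] max=[21.400,7.700,1.300] diag=31.504


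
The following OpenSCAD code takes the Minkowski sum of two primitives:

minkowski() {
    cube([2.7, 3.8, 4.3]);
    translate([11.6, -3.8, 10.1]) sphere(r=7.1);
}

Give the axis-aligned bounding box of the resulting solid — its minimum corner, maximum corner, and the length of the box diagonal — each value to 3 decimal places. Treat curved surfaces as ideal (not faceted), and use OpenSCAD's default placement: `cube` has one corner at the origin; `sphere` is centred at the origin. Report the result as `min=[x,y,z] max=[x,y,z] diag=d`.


min=[4.500,-10.900,3.000] max=[21.400,7.100,21.500] diag=30.852

A = translate([11.6, -3.8, 10.1]) sphere(r=7.1) → bbox [4.5,-10.9,3] .. [18.7,3.3,17.2]
B = cube([2.7, 3.8, 4.3]) → bbox [0,0,0] .. [2.7,3.8,4.3]
lo = A.lo+B.lo = [4.5+0, -10.9+0, 3+0] = [4.500,-10.900,3.000]
hi = A.hi+B.hi = [18.7+2.7, 3.3+3.8, 17.2+4.3] = [21.400,7.100,21.500]
diag = √(16.9²+18²+18.5²) = √951.86 = 30.852


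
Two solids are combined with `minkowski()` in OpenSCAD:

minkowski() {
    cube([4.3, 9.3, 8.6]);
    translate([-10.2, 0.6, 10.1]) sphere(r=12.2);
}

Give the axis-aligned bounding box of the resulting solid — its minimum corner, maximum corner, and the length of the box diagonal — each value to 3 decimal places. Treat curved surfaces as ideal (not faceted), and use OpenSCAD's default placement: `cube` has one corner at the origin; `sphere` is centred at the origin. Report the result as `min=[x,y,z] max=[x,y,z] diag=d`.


min=[-22.400,-11.600,-2.100] max=[6.300,22.100,30.900] diag=55.212

A = translate([-10.2, 0.6, 10.1]) sphere(r=12.2) → bbox [-22.4,-11.6,-2.1] .. [2,12.8,22.3]
B = cube([4.3, 9.3, 8.6]) → bbox [0,0,0] .. [4.3,9.3,8.6]
lo = A.lo+B.lo = [-22.4+0, -11.6+0, -2.1+0] = [-22.400,-11.600,-2.100]
hi = A.hi+B.hi = [2+4.3, 12.8+9.3, 22.3+8.6] = [6.300,22.100,30.900]
diag = √(28.7²+33.7²+33²) = √3048.38 = 55.212


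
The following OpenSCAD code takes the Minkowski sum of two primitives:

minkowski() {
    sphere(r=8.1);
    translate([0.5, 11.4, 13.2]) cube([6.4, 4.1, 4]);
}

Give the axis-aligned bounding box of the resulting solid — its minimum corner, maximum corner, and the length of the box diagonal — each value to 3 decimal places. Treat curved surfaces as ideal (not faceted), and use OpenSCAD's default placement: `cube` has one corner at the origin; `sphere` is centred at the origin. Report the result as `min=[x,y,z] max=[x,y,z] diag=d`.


A = translate([0.5, 11.4, 13.2]) cube([6.4, 4.1, 4]) → bbox [0.5,11.4,13.2] .. [6.9,15.5,17.2]
B = sphere(r=8.1) → bbox [-8.1,-8.1,-8.1] .. [8.1,8.1,8.1]
lo = A.lo+B.lo = [0.5-8.1, 11.4-8.1, 13.2-8.1] = [-7.600,3.300,5.100]
hi = A.hi+B.hi = [6.9+8.1, 15.5+8.1, 17.2+8.1] = [15.000,23.600,25.300]
diag = √(22.6²+20.3²+20.2²) = √1330.89 = 36.481

min=[-7.600,3.300,5.100] max=[15.000,23.600,25.300] diag=36.481
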